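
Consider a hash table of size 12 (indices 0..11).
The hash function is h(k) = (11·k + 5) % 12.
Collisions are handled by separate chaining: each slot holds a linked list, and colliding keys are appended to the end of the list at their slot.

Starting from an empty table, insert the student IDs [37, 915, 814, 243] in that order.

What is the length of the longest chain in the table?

2

Insert 37: h=4, bucket 4 empty → new chain.
Insert 915: h=2, bucket 2 empty → new chain.
Insert 814: h=7, bucket 7 empty → new chain.
Insert 243: h=2, bucket 2 nonempty → append to chain.
Final buckets:
0: —
1: —
2: 915 -> 243
3: —
4: 37
5: —
6: —
7: 814
8: —
9: —
10: —
11: —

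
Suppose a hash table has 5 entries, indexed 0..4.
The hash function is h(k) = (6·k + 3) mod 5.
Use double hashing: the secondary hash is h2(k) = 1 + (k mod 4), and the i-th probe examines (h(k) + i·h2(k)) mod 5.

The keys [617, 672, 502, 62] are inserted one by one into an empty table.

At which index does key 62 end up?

617: h=0 → slot 0
672: h=0, h2=1, probe 0,1 → slot 1
502: h=0, h2=3, probe 0,3 → slot 3
62: h=0, h2=3, probe 0,3,1,4 → slot 4
Table: [617, 672, -, 502, 62]

4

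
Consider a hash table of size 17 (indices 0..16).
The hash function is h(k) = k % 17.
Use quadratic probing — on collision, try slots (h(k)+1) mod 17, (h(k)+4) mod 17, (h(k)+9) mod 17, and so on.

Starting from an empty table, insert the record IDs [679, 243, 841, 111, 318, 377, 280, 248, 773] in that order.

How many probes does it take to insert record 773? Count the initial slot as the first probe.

679: h=16 => slot 16
243: h=5 => slot 5
841: h=8 => slot 8
111: h=9 => slot 9
318: h=12 => slot 12
377: h=3 => slot 3
280: h=8, probe 8,9,12,0 => slot 0
248: h=10 => slot 10
773: h=8, probe 8,9,12,0,7 => slot 7
Table: [280, ∅, ∅, 377, ∅, 243, ∅, 773, 841, 111, 248, ∅, 318, ∅, ∅, ∅, 679]

5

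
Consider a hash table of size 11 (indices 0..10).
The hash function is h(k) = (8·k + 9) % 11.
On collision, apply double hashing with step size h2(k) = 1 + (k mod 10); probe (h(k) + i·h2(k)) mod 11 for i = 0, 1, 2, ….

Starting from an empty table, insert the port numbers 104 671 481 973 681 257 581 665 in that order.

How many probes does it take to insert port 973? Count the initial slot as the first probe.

3

Insert 104: h=5, slot 5 empty -> index 5.
Insert 671: h=9, slot 9 empty -> index 9.
Insert 481: h=7, slot 7 empty -> index 7.
Insert 973: h=5, h2=4, slots 5,9 occupied -> index 2.
Insert 681: h=1, slot 1 empty -> index 1.
Insert 257: h=8, slot 8 empty -> index 8.
Insert 581: h=4, slot 4 empty -> index 4.
Insert 665: h=5, h2=6, slot 5 occupied -> index 0.
Table: [665, 681, 973, ∅, 581, 104, ∅, 481, 257, 671, ∅]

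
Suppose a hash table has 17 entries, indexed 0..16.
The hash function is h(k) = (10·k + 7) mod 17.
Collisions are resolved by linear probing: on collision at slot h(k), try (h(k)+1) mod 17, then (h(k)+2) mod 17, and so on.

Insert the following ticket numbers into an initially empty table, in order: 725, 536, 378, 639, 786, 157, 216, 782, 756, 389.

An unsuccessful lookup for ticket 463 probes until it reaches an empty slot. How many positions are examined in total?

5

Insert 725: h=15, slot 15 empty -> index 15.
Insert 536: h=12, slot 12 empty -> index 12.
Insert 378: h=13, slot 13 empty -> index 13.
Insert 639: h=5, slot 5 empty -> index 5.
Insert 786: h=13, slot 13 occupied -> index 14.
Insert 157: h=13, slots 13,14,15 occupied -> index 16.
Insert 216: h=8, slot 8 empty -> index 8.
Insert 782: h=7, slot 7 empty -> index 7.
Insert 756: h=2, slot 2 empty -> index 2.
Insert 389: h=4, slot 4 empty -> index 4.
Table: [—, —, 756, —, 389, 639, —, 782, 216, —, —, —, 536, 378, 786, 725, 157]
Lookup 463: h=13, probe 13,14,15,16,0 → slot 0 empty, not found.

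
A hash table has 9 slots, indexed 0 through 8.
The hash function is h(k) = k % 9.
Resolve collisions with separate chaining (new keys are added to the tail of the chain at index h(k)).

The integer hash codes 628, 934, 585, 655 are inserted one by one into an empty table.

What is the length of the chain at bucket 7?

3

Insert 628: h=7, bucket 7 empty → new chain.
Insert 934: h=7, bucket 7 nonempty → append to chain.
Insert 585: h=0, bucket 0 empty → new chain.
Insert 655: h=7, bucket 7 nonempty → append to chain.
Final buckets:
0: 585
1: ∅
2: ∅
3: ∅
4: ∅
5: ∅
6: ∅
7: 628 -> 934 -> 655
8: ∅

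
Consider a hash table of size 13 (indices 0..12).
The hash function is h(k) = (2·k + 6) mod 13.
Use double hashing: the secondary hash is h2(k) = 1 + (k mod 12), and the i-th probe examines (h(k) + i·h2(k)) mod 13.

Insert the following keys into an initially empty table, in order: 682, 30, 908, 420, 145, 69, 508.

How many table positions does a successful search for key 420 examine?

3

682 hashes to 5; slot 5 is free => place at 5.
30 hashes to 1; slot 1 is free => place at 1.
908 hashes to 2; slot 2 is free => place at 2.
420 hashes to 1, h2=1; 1,2 taken => place at 3.
145 hashes to 10; slot 10 is free => place at 10.
69 hashes to 1, h2=10; 1 taken => place at 11.
508 hashes to 8; slot 8 is free => place at 8.
Table: [—, 30, 908, 420, —, 682, —, —, 508, —, 145, 69, —]
Lookup 420: h=1, h2=1, probe 1,2,3 → found at 3.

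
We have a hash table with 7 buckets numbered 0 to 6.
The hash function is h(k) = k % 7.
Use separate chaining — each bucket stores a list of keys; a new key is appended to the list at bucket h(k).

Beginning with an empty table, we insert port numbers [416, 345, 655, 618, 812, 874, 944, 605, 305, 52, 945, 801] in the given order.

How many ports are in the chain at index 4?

416 → bucket 3
345 → bucket 2
655 → bucket 4
618 → bucket 2 (collision)
812 → bucket 0
874 → bucket 6
944 → bucket 6 (collision)
605 → bucket 3 (collision)
305 → bucket 4 (collision)
52 → bucket 3 (collision)
945 → bucket 0 (collision)
801 → bucket 3 (collision)
Final buckets:
0: 812 -> 945
1: ∅
2: 345 -> 618
3: 416 -> 605 -> 52 -> 801
4: 655 -> 305
5: ∅
6: 874 -> 944

2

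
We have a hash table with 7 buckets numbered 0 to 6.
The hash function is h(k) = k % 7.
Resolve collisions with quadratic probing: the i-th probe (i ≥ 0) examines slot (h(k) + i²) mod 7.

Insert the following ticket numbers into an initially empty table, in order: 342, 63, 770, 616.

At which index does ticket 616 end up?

342: h=6 → slot 6
63: h=0 → slot 0
770: h=0, probe 0,1 → slot 1
616: h=0, probe 0,1,4 → slot 4
Table: [63, 770, ., ., 616, ., 342]

4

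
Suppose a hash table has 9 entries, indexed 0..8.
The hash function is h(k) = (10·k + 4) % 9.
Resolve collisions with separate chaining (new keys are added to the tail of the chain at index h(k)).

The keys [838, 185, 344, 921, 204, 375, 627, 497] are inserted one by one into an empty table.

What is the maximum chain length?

3

Insert 838: h=5, bucket 5 empty -> new chain.
Insert 185: h=0, bucket 0 empty -> new chain.
Insert 344: h=6, bucket 6 empty -> new chain.
Insert 921: h=7, bucket 7 empty -> new chain.
Insert 204: h=1, bucket 1 empty -> new chain.
Insert 375: h=1, bucket 1 nonempty -> append to chain.
Insert 627: h=1, bucket 1 nonempty -> append to chain.
Insert 497: h=6, bucket 6 nonempty -> append to chain.
Final buckets:
0: 185
1: 204 -> 375 -> 627
2: ∅
3: ∅
4: ∅
5: 838
6: 344 -> 497
7: 921
8: ∅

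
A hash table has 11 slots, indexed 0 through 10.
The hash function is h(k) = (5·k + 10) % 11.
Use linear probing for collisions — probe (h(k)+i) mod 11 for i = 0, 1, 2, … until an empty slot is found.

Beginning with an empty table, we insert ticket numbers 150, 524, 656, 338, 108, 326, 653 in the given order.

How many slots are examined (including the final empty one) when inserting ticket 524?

150 hashes to 1; slot 1 is free → place at 1.
524 hashes to 1; 1 taken → place at 2.
656 hashes to 1; 1,2 taken → place at 3.
338 hashes to 6; slot 6 is free → place at 6.
108 hashes to 0; slot 0 is free → place at 0.
326 hashes to 1; 1,2,3 taken → place at 4.
653 hashes to 8; slot 8 is free → place at 8.
Table: [108, 150, 524, 656, 326, ., 338, ., 653, ., .]

2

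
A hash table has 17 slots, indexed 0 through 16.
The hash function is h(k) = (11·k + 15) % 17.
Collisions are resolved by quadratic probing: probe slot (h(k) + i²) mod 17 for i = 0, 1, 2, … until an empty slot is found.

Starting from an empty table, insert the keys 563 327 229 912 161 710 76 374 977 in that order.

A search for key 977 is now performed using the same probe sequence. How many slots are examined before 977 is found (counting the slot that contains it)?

6

Insert 563: h=3, slot 3 empty → index 3.
Insert 327: h=8, slot 8 empty → index 8.
Insert 229: h=1, slot 1 empty → index 1.
Insert 912: h=0, slot 0 empty → index 0.
Insert 161: h=1, slot 1 occupied → index 2.
Insert 710: h=5, slot 5 empty → index 5.
Insert 76: h=1, slots 1,2,5 occupied → index 10.
Insert 374: h=15, slot 15 empty → index 15.
Insert 977: h=1, slots 1,2,5,10,0 occupied → index 9.
Table: [912, 229, 161, 563, —, 710, —, —, 327, 977, 76, —, —, —, —, 374, —]
Lookup 977: h=1, probe 1,2,5,10,0,9 → found at 9.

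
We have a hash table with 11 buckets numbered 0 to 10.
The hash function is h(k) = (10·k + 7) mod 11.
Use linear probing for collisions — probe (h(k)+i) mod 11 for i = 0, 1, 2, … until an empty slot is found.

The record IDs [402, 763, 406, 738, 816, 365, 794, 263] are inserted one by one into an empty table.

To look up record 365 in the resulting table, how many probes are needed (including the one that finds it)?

Insert 402: h=1, slot 1 empty => index 1.
Insert 763: h=3, slot 3 empty => index 3.
Insert 406: h=8, slot 8 empty => index 8.
Insert 738: h=6, slot 6 empty => index 6.
Insert 816: h=5, slot 5 empty => index 5.
Insert 365: h=5, slots 5,6 occupied => index 7.
Insert 794: h=5, slots 5,6,7,8 occupied => index 9.
Insert 263: h=8, slots 8,9 occupied => index 10.
Table: [., 402, ., 763, ., 816, 738, 365, 406, 794, 263]
Lookup 365: h=5, probe 5,6,7 → found at 7.

3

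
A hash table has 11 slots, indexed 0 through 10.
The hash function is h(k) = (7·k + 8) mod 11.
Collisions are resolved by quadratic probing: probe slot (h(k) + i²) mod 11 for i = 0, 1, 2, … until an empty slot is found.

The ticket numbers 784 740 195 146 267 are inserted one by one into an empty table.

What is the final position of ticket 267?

5

Insert 784: h=7, slot 7 empty -> index 7.
Insert 740: h=7, slot 7 occupied -> index 8.
Insert 195: h=9, slot 9 empty -> index 9.
Insert 146: h=7, slots 7,8 occupied -> index 0.
Insert 267: h=7, slots 7,8,0 occupied -> index 5.
Table: [146, ∅, ∅, ∅, ∅, 267, ∅, 784, 740, 195, ∅]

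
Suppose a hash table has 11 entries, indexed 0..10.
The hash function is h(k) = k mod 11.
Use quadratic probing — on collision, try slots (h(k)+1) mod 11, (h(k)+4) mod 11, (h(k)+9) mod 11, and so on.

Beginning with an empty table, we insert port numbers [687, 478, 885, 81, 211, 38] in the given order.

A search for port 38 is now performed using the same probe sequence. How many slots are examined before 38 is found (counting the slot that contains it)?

687: h=5 → slot 5
478: h=5, probe 5,6 → slot 6
885: h=5, probe 5,6,9 → slot 9
81: h=4 → slot 4
211: h=2 → slot 2
38: h=5, probe 5,6,9,3 → slot 3
Table: [—, —, 211, 38, 81, 687, 478, —, —, 885, —]
Lookup 38: h=5, probe 5,6,9,3 → found at 3.

4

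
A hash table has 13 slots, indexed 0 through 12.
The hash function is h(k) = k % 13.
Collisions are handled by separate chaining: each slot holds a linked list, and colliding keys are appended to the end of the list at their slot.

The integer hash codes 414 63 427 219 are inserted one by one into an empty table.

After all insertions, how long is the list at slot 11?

Insert 414: h=11, bucket 11 empty → new chain.
Insert 63: h=11, bucket 11 nonempty → append to chain.
Insert 427: h=11, bucket 11 nonempty → append to chain.
Insert 219: h=11, bucket 11 nonempty → append to chain.
Final buckets:
0: _
1: _
2: _
3: _
4: _
5: _
6: _
7: _
8: _
9: _
10: _
11: 414 -> 63 -> 427 -> 219
12: _

4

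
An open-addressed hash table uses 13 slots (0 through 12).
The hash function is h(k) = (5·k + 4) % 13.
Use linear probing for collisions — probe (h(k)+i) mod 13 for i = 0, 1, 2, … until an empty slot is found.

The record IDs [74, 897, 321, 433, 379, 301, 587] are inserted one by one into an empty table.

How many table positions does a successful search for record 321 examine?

Insert 74: h=10, slot 10 empty => index 10.
Insert 897: h=4, slot 4 empty => index 4.
Insert 321: h=10, slot 10 occupied => index 11.
Insert 433: h=11, slot 11 occupied => index 12.
Insert 379: h=1, slot 1 empty => index 1.
Insert 301: h=1, slot 1 occupied => index 2.
Insert 587: h=1, slots 1,2 occupied => index 3.
Table: [-, 379, 301, 587, 897, -, -, -, -, -, 74, 321, 433]
Lookup 321: h=10, probe 10,11 → found at 11.

2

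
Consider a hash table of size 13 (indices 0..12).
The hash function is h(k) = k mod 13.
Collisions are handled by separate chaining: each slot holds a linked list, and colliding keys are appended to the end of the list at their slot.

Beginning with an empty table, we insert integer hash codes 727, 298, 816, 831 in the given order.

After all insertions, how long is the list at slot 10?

Insert 727: h=12, bucket 12 empty -> new chain.
Insert 298: h=12, bucket 12 nonempty -> append to chain.
Insert 816: h=10, bucket 10 empty -> new chain.
Insert 831: h=12, bucket 12 nonempty -> append to chain.
Final buckets:
0: —
1: —
2: —
3: —
4: —
5: —
6: —
7: —
8: —
9: —
10: 816
11: —
12: 727 -> 298 -> 831

1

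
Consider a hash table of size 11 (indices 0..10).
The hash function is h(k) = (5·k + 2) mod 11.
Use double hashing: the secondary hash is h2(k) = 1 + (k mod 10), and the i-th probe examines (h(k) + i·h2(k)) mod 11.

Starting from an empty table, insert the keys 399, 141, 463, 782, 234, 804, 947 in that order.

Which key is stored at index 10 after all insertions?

399: h=6 => slot 6
141: h=3 => slot 3
463: h=7 => slot 7
782: h=7, h2=3, probe 7,10 => slot 10
234: h=6, h2=5, probe 6,0 => slot 0
804: h=7, h2=5, probe 7,1 => slot 1
947: h=7, h2=8, probe 7,4 => slot 4
Table: [234, 804, ∅, 141, 947, ∅, 399, 463, ∅, ∅, 782]

782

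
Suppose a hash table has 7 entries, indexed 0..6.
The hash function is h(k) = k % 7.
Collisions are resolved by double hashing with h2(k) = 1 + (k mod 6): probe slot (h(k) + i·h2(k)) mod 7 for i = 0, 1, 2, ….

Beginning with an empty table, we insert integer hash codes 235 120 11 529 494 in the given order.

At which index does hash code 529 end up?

235 hashes to 4; slot 4 is free => place at 4.
120 hashes to 1; slot 1 is free => place at 1.
11 hashes to 4, h2=6; 4 taken => place at 3.
529 hashes to 4, h2=2; 4 taken => place at 6.
494 hashes to 4, h2=3; 4 taken => place at 0.
Table: [494, 120, -, 11, 235, -, 529]

6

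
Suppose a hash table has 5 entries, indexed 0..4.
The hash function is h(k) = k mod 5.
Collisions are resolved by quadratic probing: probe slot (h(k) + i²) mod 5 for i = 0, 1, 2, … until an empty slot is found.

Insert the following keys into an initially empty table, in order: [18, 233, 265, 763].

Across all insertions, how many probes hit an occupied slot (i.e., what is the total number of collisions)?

3

Insert 18: h=3, slot 3 empty → index 3.
Insert 233: h=3, slot 3 occupied → index 4.
Insert 265: h=0, slot 0 empty → index 0.
Insert 763: h=3, slots 3,4 occupied → index 2.
Table: [265, _, 763, 18, 233]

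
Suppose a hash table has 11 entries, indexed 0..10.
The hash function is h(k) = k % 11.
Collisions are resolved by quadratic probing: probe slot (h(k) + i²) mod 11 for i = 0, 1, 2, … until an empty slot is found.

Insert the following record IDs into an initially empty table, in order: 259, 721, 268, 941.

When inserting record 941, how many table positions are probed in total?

3

Insert 259: h=6, slot 6 empty => index 6.
Insert 721: h=6, slot 6 occupied => index 7.
Insert 268: h=4, slot 4 empty => index 4.
Insert 941: h=6, slots 6,7 occupied => index 10.
Table: [., ., ., ., 268, ., 259, 721, ., ., 941]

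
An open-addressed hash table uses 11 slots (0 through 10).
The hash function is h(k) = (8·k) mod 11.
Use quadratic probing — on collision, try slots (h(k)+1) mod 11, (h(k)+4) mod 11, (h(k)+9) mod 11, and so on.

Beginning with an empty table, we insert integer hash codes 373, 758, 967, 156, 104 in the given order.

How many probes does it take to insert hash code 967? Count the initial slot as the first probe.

373 hashes to 3; slot 3 is free → place at 3.
758 hashes to 3; 3 taken → place at 4.
967 hashes to 3; 3,4 taken → place at 7.
156 hashes to 5; slot 5 is free → place at 5.
104 hashes to 7; 7 taken → place at 8.
Table: [∅, ∅, ∅, 373, 758, 156, ∅, 967, 104, ∅, ∅]

3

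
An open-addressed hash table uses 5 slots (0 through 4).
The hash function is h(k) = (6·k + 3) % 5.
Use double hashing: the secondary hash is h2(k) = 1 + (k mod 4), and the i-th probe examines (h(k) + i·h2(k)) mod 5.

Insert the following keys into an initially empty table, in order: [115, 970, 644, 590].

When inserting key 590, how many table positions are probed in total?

3

115: h=3 -> slot 3
970: h=3, h2=3, probe 3,1 -> slot 1
644: h=2 -> slot 2
590: h=3, h2=3, probe 3,1,4 -> slot 4
Table: [-, 970, 644, 115, 590]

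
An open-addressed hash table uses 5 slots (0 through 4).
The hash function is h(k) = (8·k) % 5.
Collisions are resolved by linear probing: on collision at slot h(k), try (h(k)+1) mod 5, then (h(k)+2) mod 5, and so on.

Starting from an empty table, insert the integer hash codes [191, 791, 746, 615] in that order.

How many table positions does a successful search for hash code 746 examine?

3

Insert 191: h=3, slot 3 empty → index 3.
Insert 791: h=3, slot 3 occupied → index 4.
Insert 746: h=3, slots 3,4 occupied → index 0.
Insert 615: h=0, slot 0 occupied → index 1.
Table: [746, 615, —, 191, 791]
Lookup 746: h=3, probe 3,4,0 → found at 0.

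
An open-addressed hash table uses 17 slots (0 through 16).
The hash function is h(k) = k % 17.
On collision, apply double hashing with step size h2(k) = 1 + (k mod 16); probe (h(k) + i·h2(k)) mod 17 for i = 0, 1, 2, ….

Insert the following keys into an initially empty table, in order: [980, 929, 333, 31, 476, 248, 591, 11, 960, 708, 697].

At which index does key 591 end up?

980: h=11 -> slot 11
929: h=11, h2=2, probe 11,13 -> slot 13
333: h=10 -> slot 10
31: h=14 -> slot 14
476: h=0 -> slot 0
248: h=10, h2=9, probe 10,2 -> slot 2
591: h=13, h2=16, probe 13,12 -> slot 12
11: h=11, h2=12, probe 11,6 -> slot 6
960: h=8 -> slot 8
708: h=11, h2=5, probe 11,16 -> slot 16
697: h=0, h2=10, probe 0,10,3 -> slot 3
Table: [476, ., 248, 697, ., ., 11, ., 960, ., 333, 980, 591, 929, 31, ., 708]

12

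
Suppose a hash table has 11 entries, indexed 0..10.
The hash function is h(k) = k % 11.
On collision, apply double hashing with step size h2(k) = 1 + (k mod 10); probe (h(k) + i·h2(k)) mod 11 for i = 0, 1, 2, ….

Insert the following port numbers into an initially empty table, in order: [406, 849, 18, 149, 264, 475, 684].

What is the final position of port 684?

1

406: h=10 => slot 10
849: h=2 => slot 2
18: h=7 => slot 7
149: h=6 => slot 6
264: h=0 => slot 0
475: h=2, h2=6, probe 2,8 => slot 8
684: h=2, h2=5, probe 2,7,1 => slot 1
Table: [264, 684, 849, —, —, —, 149, 18, 475, —, 406]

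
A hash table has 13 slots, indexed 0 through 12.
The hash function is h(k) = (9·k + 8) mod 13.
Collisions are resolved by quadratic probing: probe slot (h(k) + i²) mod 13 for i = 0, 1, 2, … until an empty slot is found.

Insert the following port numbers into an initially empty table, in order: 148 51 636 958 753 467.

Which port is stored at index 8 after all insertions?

Insert 148: h=1, slot 1 empty → index 1.
Insert 51: h=12, slot 12 empty → index 12.
Insert 636: h=12, slot 12 occupied → index 0.
Insert 958: h=11, slot 11 empty → index 11.
Insert 753: h=12, slots 12,0 occupied → index 3.
Insert 467: h=12, slots 12,0,3 occupied → index 8.
Table: [636, 148, ∅, 753, ∅, ∅, ∅, ∅, 467, ∅, ∅, 958, 51]

467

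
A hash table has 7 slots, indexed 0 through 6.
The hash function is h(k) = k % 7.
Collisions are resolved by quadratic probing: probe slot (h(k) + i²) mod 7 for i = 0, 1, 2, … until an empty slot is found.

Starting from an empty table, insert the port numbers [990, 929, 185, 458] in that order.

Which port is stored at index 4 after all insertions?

990 hashes to 3; slot 3 is free => place at 3.
929 hashes to 5; slot 5 is free => place at 5.
185 hashes to 3; 3 taken => place at 4.
458 hashes to 3; 3,4 taken => place at 0.
Table: [458, -, -, 990, 185, 929, -]

185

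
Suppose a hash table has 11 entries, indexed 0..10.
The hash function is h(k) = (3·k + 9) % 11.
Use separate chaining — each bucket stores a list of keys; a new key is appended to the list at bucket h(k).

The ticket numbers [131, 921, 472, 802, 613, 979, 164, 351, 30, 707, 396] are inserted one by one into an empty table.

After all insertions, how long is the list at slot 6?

5

Insert 131: h=6, bucket 6 empty → new chain.
Insert 921: h=0, bucket 0 empty → new chain.
Insert 472: h=6, bucket 6 nonempty → append to chain.
Insert 802: h=6, bucket 6 nonempty → append to chain.
Insert 613: h=0, bucket 0 nonempty → append to chain.
Insert 979: h=9, bucket 9 empty → new chain.
Insert 164: h=6, bucket 6 nonempty → append to chain.
Insert 351: h=6, bucket 6 nonempty → append to chain.
Insert 30: h=0, bucket 0 nonempty → append to chain.
Insert 707: h=7, bucket 7 empty → new chain.
Insert 396: h=9, bucket 9 nonempty → append to chain.
Final buckets:
0: 921 -> 613 -> 30
1: _
2: _
3: _
4: _
5: _
6: 131 -> 472 -> 802 -> 164 -> 351
7: 707
8: _
9: 979 -> 396
10: _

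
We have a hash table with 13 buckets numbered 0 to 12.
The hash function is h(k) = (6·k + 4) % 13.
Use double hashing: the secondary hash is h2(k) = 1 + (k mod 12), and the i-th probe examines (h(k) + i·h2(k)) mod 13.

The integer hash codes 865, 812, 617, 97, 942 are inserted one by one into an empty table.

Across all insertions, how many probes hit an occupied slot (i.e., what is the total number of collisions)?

4

865 hashes to 7; slot 7 is free -> place at 7.
812 hashes to 1; slot 1 is free -> place at 1.
617 hashes to 1, h2=6; 1,7 taken -> place at 0.
97 hashes to 1, h2=2; 1 taken -> place at 3.
942 hashes to 1, h2=7; 1 taken -> place at 8.
Table: [617, 812, _, 97, _, _, _, 865, 942, _, _, _, _]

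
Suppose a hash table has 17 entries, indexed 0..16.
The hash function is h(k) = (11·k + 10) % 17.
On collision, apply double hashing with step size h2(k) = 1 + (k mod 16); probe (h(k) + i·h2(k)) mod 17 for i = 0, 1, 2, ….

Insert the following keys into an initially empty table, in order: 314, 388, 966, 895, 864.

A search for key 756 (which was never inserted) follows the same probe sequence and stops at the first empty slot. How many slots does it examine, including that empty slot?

314: h=13 => slot 13
388: h=11 => slot 11
966: h=11, h2=7, probe 11,1 => slot 1
895: h=12 => slot 12
864: h=11, h2=1, probe 11,12,13,14 => slot 14
Table: [∅, 966, ∅, ∅, ∅, ∅, ∅, ∅, ∅, ∅, ∅, 388, 895, 314, 864, ∅, ∅]
Lookup 756: h=13, h2=5, probe 13,1,6 → slot 6 empty, not found.

3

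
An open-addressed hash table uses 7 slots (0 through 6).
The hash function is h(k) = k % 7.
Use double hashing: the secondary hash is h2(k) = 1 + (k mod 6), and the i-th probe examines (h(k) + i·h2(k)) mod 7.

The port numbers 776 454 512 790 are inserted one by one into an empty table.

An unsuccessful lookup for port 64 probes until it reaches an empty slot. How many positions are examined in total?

Insert 776: h=6, slot 6 empty -> index 6.
Insert 454: h=6, h2=5, slot 6 occupied -> index 4.
Insert 512: h=1, slot 1 empty -> index 1.
Insert 790: h=6, h2=5, slots 6,4 occupied -> index 2.
Table: [—, 512, 790, —, 454, —, 776]
Lookup 64: h=1, h2=5, probe 1,6,4,2,0 → slot 0 empty, not found.

5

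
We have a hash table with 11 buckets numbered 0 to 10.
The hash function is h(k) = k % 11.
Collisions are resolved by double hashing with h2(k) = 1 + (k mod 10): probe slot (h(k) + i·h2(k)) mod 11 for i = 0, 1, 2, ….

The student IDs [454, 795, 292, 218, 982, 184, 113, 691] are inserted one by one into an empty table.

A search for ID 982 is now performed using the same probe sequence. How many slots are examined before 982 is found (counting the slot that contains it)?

454 hashes to 3; slot 3 is free -> place at 3.
795 hashes to 3, h2=6; 3 taken -> place at 9.
292 hashes to 6; slot 6 is free -> place at 6.
218 hashes to 9, h2=9; 9 taken -> place at 7.
982 hashes to 3, h2=3; 3,6,9 taken -> place at 1.
184 hashes to 8; slot 8 is free -> place at 8.
113 hashes to 3, h2=4; 3,7 taken -> place at 0.
691 hashes to 9, h2=2; 9,0 taken -> place at 2.
Table: [113, 982, 691, 454, —, —, 292, 218, 184, 795, —]
Lookup 982: h=3, h2=3, probe 3,6,9,1 → found at 1.

4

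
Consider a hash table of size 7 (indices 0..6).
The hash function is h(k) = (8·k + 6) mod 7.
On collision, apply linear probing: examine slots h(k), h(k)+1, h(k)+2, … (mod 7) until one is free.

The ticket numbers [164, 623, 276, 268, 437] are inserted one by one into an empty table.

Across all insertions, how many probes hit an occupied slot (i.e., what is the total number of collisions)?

Insert 164: h=2, slot 2 empty => index 2.
Insert 623: h=6, slot 6 empty => index 6.
Insert 276: h=2, slot 2 occupied => index 3.
Insert 268: h=1, slot 1 empty => index 1.
Insert 437: h=2, slots 2,3 occupied => index 4.
Table: [_, 268, 164, 276, 437, _, 623]

3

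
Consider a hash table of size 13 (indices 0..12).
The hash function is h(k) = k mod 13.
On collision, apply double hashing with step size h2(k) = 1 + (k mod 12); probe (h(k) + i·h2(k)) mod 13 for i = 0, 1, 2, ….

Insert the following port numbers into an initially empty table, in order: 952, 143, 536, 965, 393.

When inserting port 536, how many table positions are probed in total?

952 hashes to 3; slot 3 is free → place at 3.
143 hashes to 0; slot 0 is free → place at 0.
536 hashes to 3, h2=9; 3 taken → place at 12.
965 hashes to 3, h2=6; 3 taken → place at 9.
393 hashes to 3, h2=10; 3,0 taken → place at 10.
Table: [143, _, _, 952, _, _, _, _, _, 965, 393, _, 536]

2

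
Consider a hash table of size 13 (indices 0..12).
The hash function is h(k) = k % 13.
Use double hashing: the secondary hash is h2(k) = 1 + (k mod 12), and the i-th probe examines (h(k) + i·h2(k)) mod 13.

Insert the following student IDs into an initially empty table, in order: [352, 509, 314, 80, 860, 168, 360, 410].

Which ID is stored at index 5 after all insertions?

352 hashes to 1; slot 1 is free -> place at 1.
509 hashes to 2; slot 2 is free -> place at 2.
314 hashes to 2, h2=3; 2 taken -> place at 5.
80 hashes to 2, h2=9; 2 taken -> place at 11.
860 hashes to 2, h2=9; 2,11 taken -> place at 7.
168 hashes to 12; slot 12 is free -> place at 12.
360 hashes to 9; slot 9 is free -> place at 9.
410 hashes to 7, h2=3; 7 taken -> place at 10.
Table: [-, 352, 509, -, -, 314, -, 860, -, 360, 410, 80, 168]

314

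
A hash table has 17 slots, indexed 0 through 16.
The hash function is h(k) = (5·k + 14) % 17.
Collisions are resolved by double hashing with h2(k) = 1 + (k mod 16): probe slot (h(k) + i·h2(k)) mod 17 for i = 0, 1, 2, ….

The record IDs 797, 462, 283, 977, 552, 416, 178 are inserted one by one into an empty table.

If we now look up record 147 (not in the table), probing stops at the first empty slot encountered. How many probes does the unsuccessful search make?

3

797: h=4 => slot 4
462: h=12 => slot 12
283: h=1 => slot 1
977: h=3 => slot 3
552: h=3, h2=9, probe 3,12,4,13 => slot 13
416: h=3, h2=1, probe 3,4,5 => slot 5
178: h=3, h2=3, probe 3,6 => slot 6
Table: [_, 283, _, 977, 797, 416, 178, _, _, _, _, _, 462, 552, _, _, _]
Lookup 147: h=1, h2=4, probe 1,5,9 → slot 9 empty, not found.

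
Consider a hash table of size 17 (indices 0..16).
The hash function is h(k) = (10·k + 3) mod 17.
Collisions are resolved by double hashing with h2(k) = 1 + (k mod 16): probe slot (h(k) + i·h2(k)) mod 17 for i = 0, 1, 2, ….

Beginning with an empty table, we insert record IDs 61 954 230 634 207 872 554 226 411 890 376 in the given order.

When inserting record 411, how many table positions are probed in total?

61 hashes to 1; slot 1 is free -> place at 1.
954 hashes to 6; slot 6 is free -> place at 6.
230 hashes to 8; slot 8 is free -> place at 8.
634 hashes to 2; slot 2 is free -> place at 2.
207 hashes to 16; slot 16 is free -> place at 16.
872 hashes to 2, h2=9; 2 taken -> place at 11.
554 hashes to 1, h2=11; 1 taken -> place at 12.
226 hashes to 2, h2=3; 2 taken -> place at 5.
411 hashes to 16, h2=12; 16,11,6,1 taken -> place at 13.
890 hashes to 12, h2=11; 12,6 taken -> place at 0.
376 hashes to 6, h2=9; 6 taken -> place at 15.
Table: [890, 61, 634, ., ., 226, 954, ., 230, ., ., 872, 554, 411, ., 376, 207]

5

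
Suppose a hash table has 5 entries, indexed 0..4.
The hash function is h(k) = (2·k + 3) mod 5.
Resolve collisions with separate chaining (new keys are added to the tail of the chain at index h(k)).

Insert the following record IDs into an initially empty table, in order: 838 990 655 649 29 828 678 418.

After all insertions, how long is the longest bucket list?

4

Insert 838: h=4, bucket 4 empty → new chain.
Insert 990: h=3, bucket 3 empty → new chain.
Insert 655: h=3, bucket 3 nonempty → append to chain.
Insert 649: h=1, bucket 1 empty → new chain.
Insert 29: h=1, bucket 1 nonempty → append to chain.
Insert 828: h=4, bucket 4 nonempty → append to chain.
Insert 678: h=4, bucket 4 nonempty → append to chain.
Insert 418: h=4, bucket 4 nonempty → append to chain.
Final buckets:
0: _
1: 649 -> 29
2: _
3: 990 -> 655
4: 838 -> 828 -> 678 -> 418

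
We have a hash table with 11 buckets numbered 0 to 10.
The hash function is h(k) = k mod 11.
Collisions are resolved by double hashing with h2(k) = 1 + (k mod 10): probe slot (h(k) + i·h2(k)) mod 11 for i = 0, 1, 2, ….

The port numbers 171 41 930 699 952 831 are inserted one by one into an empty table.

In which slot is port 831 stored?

10

171 hashes to 6; slot 6 is free → place at 6.
41 hashes to 8; slot 8 is free → place at 8.
930 hashes to 6, h2=1; 6 taken → place at 7.
699 hashes to 6, h2=10; 6 taken → place at 5.
952 hashes to 6, h2=3; 6 taken → place at 9.
831 hashes to 6, h2=2; 6,8 taken → place at 10.
Table: [., ., ., ., ., 699, 171, 930, 41, 952, 831]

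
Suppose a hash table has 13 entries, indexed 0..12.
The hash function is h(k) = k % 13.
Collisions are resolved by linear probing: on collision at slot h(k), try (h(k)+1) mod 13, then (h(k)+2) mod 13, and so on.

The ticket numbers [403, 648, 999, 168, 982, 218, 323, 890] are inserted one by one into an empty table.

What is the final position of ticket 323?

2

403 hashes to 0; slot 0 is free -> place at 0.
648 hashes to 11; slot 11 is free -> place at 11.
999 hashes to 11; 11 taken -> place at 12.
168 hashes to 12; 12,0 taken -> place at 1.
982 hashes to 7; slot 7 is free -> place at 7.
218 hashes to 10; slot 10 is free -> place at 10.
323 hashes to 11; 11,12,0,1 taken -> place at 2.
890 hashes to 6; slot 6 is free -> place at 6.
Table: [403, 168, 323, _, _, _, 890, 982, _, _, 218, 648, 999]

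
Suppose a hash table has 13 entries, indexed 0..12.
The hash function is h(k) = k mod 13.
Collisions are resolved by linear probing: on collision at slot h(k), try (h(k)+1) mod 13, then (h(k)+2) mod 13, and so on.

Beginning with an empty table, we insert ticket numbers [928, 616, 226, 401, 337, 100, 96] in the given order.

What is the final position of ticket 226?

928: h=5 -> slot 5
616: h=5, probe 5,6 -> slot 6
226: h=5, probe 5,6,7 -> slot 7
401: h=11 -> slot 11
337: h=12 -> slot 12
100: h=9 -> slot 9
96: h=5, probe 5,6,7,8 -> slot 8
Table: [., ., ., ., ., 928, 616, 226, 96, 100, ., 401, 337]

7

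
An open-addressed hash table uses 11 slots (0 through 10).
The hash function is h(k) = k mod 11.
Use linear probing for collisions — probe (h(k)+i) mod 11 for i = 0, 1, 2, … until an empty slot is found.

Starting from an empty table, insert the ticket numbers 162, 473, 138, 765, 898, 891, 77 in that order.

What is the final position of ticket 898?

9

162 hashes to 8; slot 8 is free -> place at 8.
473 hashes to 0; slot 0 is free -> place at 0.
138 hashes to 6; slot 6 is free -> place at 6.
765 hashes to 6; 6 taken -> place at 7.
898 hashes to 7; 7,8 taken -> place at 9.
891 hashes to 0; 0 taken -> place at 1.
77 hashes to 0; 0,1 taken -> place at 2.
Table: [473, 891, 77, _, _, _, 138, 765, 162, 898, _]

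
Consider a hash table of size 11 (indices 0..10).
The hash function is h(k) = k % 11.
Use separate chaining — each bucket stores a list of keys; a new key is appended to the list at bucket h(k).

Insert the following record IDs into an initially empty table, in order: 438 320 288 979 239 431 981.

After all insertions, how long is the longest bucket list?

3

Insert 438: h=9, bucket 9 empty → new chain.
Insert 320: h=1, bucket 1 empty → new chain.
Insert 288: h=2, bucket 2 empty → new chain.
Insert 979: h=0, bucket 0 empty → new chain.
Insert 239: h=8, bucket 8 empty → new chain.
Insert 431: h=2, bucket 2 nonempty → append to chain.
Insert 981: h=2, bucket 2 nonempty → append to chain.
Final buckets:
0: 979
1: 320
2: 288 -> 431 -> 981
3: .
4: .
5: .
6: .
7: .
8: 239
9: 438
10: .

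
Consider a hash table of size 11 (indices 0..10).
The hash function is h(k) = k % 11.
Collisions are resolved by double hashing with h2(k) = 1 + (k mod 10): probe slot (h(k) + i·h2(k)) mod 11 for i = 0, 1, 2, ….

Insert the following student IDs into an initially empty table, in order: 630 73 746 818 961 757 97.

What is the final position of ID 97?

Insert 630: h=3, slot 3 empty -> index 3.
Insert 73: h=7, slot 7 empty -> index 7.
Insert 746: h=9, slot 9 empty -> index 9.
Insert 818: h=4, slot 4 empty -> index 4.
Insert 961: h=4, h2=2, slot 4 occupied -> index 6.
Insert 757: h=9, h2=8, slots 9,6,3 occupied -> index 0.
Insert 97: h=9, h2=8, slots 9,6,3,0 occupied -> index 8.
Table: [757, _, _, 630, 818, _, 961, 73, 97, 746, _]

8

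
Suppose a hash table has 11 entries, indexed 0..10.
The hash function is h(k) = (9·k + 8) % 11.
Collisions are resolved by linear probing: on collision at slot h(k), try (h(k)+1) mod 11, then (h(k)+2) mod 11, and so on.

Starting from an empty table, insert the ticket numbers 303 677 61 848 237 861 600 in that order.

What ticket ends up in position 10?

237

Insert 303: h=7, slot 7 empty -> index 7.
Insert 677: h=7, slot 7 occupied -> index 8.
Insert 61: h=7, slots 7,8 occupied -> index 9.
Insert 848: h=6, slot 6 empty -> index 6.
Insert 237: h=7, slots 7,8,9 occupied -> index 10.
Insert 861: h=2, slot 2 empty -> index 2.
Insert 600: h=7, slots 7,8,9,10 occupied -> index 0.
Table: [600, —, 861, —, —, —, 848, 303, 677, 61, 237]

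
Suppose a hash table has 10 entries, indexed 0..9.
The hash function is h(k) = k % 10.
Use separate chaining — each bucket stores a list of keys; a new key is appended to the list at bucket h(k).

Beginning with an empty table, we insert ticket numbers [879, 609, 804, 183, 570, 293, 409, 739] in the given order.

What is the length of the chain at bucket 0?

Insert 879: h=9, bucket 9 empty -> new chain.
Insert 609: h=9, bucket 9 nonempty -> append to chain.
Insert 804: h=4, bucket 4 empty -> new chain.
Insert 183: h=3, bucket 3 empty -> new chain.
Insert 570: h=0, bucket 0 empty -> new chain.
Insert 293: h=3, bucket 3 nonempty -> append to chain.
Insert 409: h=9, bucket 9 nonempty -> append to chain.
Insert 739: h=9, bucket 9 nonempty -> append to chain.
Final buckets:
0: 570
1: ∅
2: ∅
3: 183 -> 293
4: 804
5: ∅
6: ∅
7: ∅
8: ∅
9: 879 -> 609 -> 409 -> 739

1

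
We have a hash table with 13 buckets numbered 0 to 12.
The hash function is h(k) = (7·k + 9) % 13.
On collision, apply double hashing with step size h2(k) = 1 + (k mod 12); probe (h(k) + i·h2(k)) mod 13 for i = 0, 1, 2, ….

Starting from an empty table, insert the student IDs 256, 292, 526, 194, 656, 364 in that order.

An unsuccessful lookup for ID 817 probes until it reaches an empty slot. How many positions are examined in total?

4

256: h=7 → slot 7
292: h=12 → slot 12
526: h=12, h2=11, probe 12,10 → slot 10
194: h=2 → slot 2
656: h=12, h2=9, probe 12,8 → slot 8
364: h=9 → slot 9
Table: [∅, ∅, 194, ∅, ∅, ∅, ∅, 256, 656, 364, 526, ∅, 292]
Lookup 817: h=8, h2=2, probe 8,10,12,1 → slot 1 empty, not found.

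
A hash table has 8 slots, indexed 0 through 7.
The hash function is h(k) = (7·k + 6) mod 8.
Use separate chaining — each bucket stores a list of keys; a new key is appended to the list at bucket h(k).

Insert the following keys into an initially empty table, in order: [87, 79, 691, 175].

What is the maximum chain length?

Insert 87: h=7, bucket 7 empty → new chain.
Insert 79: h=7, bucket 7 nonempty → append to chain.
Insert 691: h=3, bucket 3 empty → new chain.
Insert 175: h=7, bucket 7 nonempty → append to chain.
Final buckets:
0: .
1: .
2: .
3: 691
4: .
5: .
6: .
7: 87 -> 79 -> 175

3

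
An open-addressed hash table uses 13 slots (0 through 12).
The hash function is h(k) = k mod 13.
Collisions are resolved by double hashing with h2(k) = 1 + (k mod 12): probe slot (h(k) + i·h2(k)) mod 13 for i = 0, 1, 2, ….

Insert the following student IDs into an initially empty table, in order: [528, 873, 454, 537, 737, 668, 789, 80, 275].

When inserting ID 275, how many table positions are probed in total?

2

528: h=8 => slot 8
873: h=2 => slot 2
454: h=12 => slot 12
537: h=4 => slot 4
737: h=9 => slot 9
668: h=5 => slot 5
789: h=9, h2=10, probe 9,6 => slot 6
80: h=2, h2=9, probe 2,11 => slot 11
275: h=2, h2=12, probe 2,1 => slot 1
Table: [∅, 275, 873, ∅, 537, 668, 789, ∅, 528, 737, ∅, 80, 454]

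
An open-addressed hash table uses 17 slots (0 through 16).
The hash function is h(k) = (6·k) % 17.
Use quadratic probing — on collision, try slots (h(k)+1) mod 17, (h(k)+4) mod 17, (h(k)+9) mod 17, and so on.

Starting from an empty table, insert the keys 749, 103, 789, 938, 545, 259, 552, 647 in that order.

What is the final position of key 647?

15

749 hashes to 6; slot 6 is free => place at 6.
103 hashes to 6; 6 taken => place at 7.
789 hashes to 8; slot 8 is free => place at 8.
938 hashes to 1; slot 1 is free => place at 1.
545 hashes to 6; 6,7 taken => place at 10.
259 hashes to 7; 7,8 taken => place at 11.
552 hashes to 14; slot 14 is free => place at 14.
647 hashes to 6; 6,7,10 taken => place at 15.
Table: [., 938, ., ., ., ., 749, 103, 789, ., 545, 259, ., ., 552, 647, .]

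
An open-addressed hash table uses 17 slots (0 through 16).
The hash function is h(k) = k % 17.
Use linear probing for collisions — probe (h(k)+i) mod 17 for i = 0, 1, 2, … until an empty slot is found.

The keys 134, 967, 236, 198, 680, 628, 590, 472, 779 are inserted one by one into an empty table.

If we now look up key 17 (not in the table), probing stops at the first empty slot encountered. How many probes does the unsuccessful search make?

134: h=15 → slot 15
967: h=15, probe 15,16 → slot 16
236: h=15, probe 15,16,0 → slot 0
198: h=11 → slot 11
680: h=0, probe 0,1 → slot 1
628: h=16, probe 16,0,1,2 → slot 2
590: h=12 → slot 12
472: h=13 → slot 13
779: h=14 → slot 14
Table: [236, 680, 628, ∅, ∅, ∅, ∅, ∅, ∅, ∅, ∅, 198, 590, 472, 779, 134, 967]
Lookup 17: h=0, probe 0,1,2,3 → slot 3 empty, not found.

4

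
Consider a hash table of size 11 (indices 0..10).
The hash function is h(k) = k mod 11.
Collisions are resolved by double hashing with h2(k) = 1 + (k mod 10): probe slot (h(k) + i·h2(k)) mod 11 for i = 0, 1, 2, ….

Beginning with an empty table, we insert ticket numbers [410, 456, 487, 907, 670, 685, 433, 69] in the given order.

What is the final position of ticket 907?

2

410 hashes to 3; slot 3 is free → place at 3.
456 hashes to 5; slot 5 is free → place at 5.
487 hashes to 3, h2=8; 3 taken → place at 0.
907 hashes to 5, h2=8; 5 taken → place at 2.
670 hashes to 10; slot 10 is free → place at 10.
685 hashes to 3, h2=6; 3 taken → place at 9.
433 hashes to 4; slot 4 is free → place at 4.
69 hashes to 3, h2=10; 3,2 taken → place at 1.
Table: [487, 69, 907, 410, 433, 456, _, _, _, 685, 670]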